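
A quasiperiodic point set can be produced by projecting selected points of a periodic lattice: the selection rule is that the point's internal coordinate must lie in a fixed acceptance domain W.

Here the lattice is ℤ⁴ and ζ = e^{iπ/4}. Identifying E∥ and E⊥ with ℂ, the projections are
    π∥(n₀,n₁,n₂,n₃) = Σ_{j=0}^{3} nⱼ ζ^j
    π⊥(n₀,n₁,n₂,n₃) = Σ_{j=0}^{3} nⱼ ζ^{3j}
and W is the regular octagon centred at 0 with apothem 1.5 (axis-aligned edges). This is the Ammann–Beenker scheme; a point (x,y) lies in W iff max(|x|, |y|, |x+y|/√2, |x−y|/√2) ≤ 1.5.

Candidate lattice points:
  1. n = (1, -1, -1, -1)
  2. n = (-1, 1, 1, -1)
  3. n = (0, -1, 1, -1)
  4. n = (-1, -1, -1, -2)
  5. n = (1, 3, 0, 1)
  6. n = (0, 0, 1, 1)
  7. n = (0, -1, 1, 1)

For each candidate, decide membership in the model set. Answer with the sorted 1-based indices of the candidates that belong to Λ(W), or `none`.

1, 6

Internal map: ζ^{3j} for j=0..3 gives (1,0), (−√2/2,√2/2), (0,−1), (√2/2,√2/2).
#1 (1, -1, -1, -1): internal (1.000000, -0.414214); octagon support 1.000000 vs apothem 1.5 → ∈ W
#2 (-1, 1, 1, -1): internal (-2.414214, -1.000000); octagon support 2.414214 vs apothem 1.5 → ∉ W
#3 (0, -1, 1, -1): internal (0.000000, -2.414214); octagon support 2.414214 vs apothem 1.5 → ∉ W
#4 (-1, -1, -1, -2): internal (-1.707107, -1.121320); octagon support 2.000000 vs apothem 1.5 → ∉ W
#5 (1, 3, 0, 1): internal (-0.414214, 2.828427); octagon support 2.828427 vs apothem 1.5 → ∉ W
#6 (0, 0, 1, 1): internal (0.707107, -0.292893); octagon support 0.707107 vs apothem 1.5 → ∈ W
#7 (0, -1, 1, 1): internal (1.414214, -1.000000); octagon support 1.707107 vs apothem 1.5 → ∉ W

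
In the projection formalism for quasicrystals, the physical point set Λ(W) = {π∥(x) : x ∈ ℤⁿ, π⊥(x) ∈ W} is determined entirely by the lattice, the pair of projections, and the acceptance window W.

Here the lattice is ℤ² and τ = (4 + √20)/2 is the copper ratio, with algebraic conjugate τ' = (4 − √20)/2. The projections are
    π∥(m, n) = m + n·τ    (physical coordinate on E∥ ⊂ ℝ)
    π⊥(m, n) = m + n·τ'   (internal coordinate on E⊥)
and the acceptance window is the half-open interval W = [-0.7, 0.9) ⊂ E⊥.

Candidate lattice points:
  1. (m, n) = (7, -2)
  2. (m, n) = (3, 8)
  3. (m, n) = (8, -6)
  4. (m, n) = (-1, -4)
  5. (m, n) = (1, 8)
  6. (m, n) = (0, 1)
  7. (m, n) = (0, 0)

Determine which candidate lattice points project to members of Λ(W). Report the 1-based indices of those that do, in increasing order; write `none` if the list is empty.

τ' = (4−√20)/2 ≈ -0.2361.
#1 (7,-2): internal coord 7 + (-2)·τ' = +7.4721; +7.4721 ∉ [-0.7, 0.9) → out
#2 (3,8): internal coord 3 + (8)·τ' = +1.1115; +1.1115 ∉ [-0.7, 0.9) → out
#3 (8,-6): internal coord 8 + (-6)·τ' = +9.4164; +9.4164 ∉ [-0.7, 0.9) → out
#4 (-1,-4): internal coord -1 + (-4)·τ' = -0.0557; -0.0557 ∈ [-0.7, 0.9) → IN Λ
#5 (1,8): internal coord 1 + (8)·τ' = -0.8885; -0.8885 ∉ [-0.7, 0.9) → out
#6 (0,1): internal coord 0 + (1)·τ' = -0.2361; -0.2361 ∈ [-0.7, 0.9) → IN Λ
#7 (0,0): internal coord 0 + (0)·τ' = +0.0000; +0.0000 ∈ [-0.7, 0.9) → IN Λ

4, 6, 7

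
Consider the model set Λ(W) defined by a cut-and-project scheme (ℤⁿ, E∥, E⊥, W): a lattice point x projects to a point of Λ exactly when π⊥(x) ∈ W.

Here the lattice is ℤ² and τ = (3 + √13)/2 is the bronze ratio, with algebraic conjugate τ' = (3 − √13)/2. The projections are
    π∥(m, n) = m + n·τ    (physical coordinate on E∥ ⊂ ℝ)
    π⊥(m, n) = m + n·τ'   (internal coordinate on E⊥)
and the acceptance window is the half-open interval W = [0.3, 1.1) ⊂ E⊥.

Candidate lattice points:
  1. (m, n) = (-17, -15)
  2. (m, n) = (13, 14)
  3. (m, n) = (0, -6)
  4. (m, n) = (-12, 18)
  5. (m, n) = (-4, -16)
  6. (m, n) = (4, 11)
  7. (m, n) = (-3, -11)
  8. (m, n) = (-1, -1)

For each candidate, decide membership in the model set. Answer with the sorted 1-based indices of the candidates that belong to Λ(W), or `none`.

5, 6, 7

Compute τ' = (3−√13)/2 = -0.3028, so π⊥(m,n) = m -0.3028·n.
candidate 1: (m,n)=(-17,-15) → π∥ = -17-15·τ ≈ -66.5416, π⊥ = -17-15·τ' ≈ -12.4584 ∉ [0.3, 1.1) ⇒ out
candidate 2: (m,n)=(13,14) → π∥ = 13+14·τ ≈ 59.2389, π⊥ = 13+14·τ' ≈ 8.7611 ∉ [0.3, 1.1) ⇒ out
candidate 3: (m,n)=(0,-6) → π∥ = 0-6·τ ≈ -19.8167, π⊥ = 0-6·τ' ≈ 1.8167 ∉ [0.3, 1.1) ⇒ out
candidate 4: (m,n)=(-12,18) → π∥ = -12+18·τ ≈ 47.4500, π⊥ = -12+18·τ' ≈ -17.4500 ∉ [0.3, 1.1) ⇒ out
candidate 5: (m,n)=(-4,-16) → π∥ = -4-16·τ ≈ -56.8444, π⊥ = -4-16·τ' ≈ 0.8444 ∈ [0.3, 1.1) ⇒ IN Λ
candidate 6: (m,n)=(4,11) → π∥ = 4+11·τ ≈ 40.3305, π⊥ = 4+11·τ' ≈ 0.6695 ∈ [0.3, 1.1) ⇒ IN Λ
candidate 7: (m,n)=(-3,-11) → π∥ = -3-11·τ ≈ -39.3305, π⊥ = -3-11·τ' ≈ 0.3305 ∈ [0.3, 1.1) ⇒ IN Λ
candidate 8: (m,n)=(-1,-1) → π∥ = -1-1·τ ≈ -4.3028, π⊥ = -1-1·τ' ≈ -0.6972 ∉ [0.3, 1.1) ⇒ out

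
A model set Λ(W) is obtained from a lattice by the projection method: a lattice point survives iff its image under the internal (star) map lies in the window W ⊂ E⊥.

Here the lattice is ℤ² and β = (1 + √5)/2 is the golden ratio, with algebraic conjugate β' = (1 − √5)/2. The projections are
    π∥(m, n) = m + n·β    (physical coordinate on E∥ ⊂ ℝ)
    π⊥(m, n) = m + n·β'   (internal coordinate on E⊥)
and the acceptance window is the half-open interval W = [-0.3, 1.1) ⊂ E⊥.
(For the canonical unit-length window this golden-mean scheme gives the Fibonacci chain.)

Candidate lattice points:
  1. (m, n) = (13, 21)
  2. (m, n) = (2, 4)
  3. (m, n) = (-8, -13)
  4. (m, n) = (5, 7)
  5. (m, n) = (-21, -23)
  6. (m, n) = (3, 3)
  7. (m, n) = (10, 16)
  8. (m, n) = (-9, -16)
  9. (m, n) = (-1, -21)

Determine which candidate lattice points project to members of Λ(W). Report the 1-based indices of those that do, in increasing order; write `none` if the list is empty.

1, 3, 4, 7, 8

Compute β' = (1−√5)/2 = -0.6180, so π⊥(m,n) = m -0.6180·n.
#1 (13,21): internal coord 13 + (21)·β' = +0.0213; +0.0213 ∈ [-0.3, 1.1) → IN Λ
#2 (2,4): internal coord 2 + (4)·β' = -0.4721; -0.4721 ∉ [-0.3, 1.1) → out
#3 (-8,-13): internal coord -8 + (-13)·β' = +0.0344; +0.0344 ∈ [-0.3, 1.1) → IN Λ
#4 (5,7): internal coord 5 + (7)·β' = +0.6738; +0.6738 ∈ [-0.3, 1.1) → IN Λ
#5 (-21,-23): internal coord -21 + (-23)·β' = -6.7852; -6.7852 ∉ [-0.3, 1.1) → out
#6 (3,3): internal coord 3 + (3)·β' = +1.1459; +1.1459 ∉ [-0.3, 1.1) → out
#7 (10,16): internal coord 10 + (16)·β' = +0.1115; +0.1115 ∈ [-0.3, 1.1) → IN Λ
#8 (-9,-16): internal coord -9 + (-16)·β' = +0.8885; +0.8885 ∈ [-0.3, 1.1) → IN Λ
#9 (-1,-21): internal coord -1 + (-21)·β' = +11.9787; +11.9787 ∉ [-0.3, 1.1) → out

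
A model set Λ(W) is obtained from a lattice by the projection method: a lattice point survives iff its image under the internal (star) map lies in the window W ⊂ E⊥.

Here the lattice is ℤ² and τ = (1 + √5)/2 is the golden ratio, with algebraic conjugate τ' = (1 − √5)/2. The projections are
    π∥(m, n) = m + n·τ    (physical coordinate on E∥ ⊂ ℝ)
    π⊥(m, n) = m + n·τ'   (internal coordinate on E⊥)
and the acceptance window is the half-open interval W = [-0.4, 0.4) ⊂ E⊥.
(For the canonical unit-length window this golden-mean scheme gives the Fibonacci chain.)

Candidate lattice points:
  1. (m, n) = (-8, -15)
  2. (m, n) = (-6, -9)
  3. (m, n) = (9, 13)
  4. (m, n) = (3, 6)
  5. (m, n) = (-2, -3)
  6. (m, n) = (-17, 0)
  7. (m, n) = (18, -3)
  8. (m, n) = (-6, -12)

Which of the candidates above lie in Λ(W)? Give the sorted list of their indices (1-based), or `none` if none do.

5

Numerically τ ≈ 1.6180 and τ' = −1/τ ≈ -0.6180.
[1] lift (-8,-15): star map gives 1.2705; window check -0.4 ≤ 1.2705 < 0.4 is false → out
[2] lift (-6,-9): star map gives -0.4377; window check -0.4 ≤ -0.4377 < 0.4 is false → out
[3] lift (9,13): star map gives 0.9656; window check -0.4 ≤ 0.9656 < 0.4 is false → out
[4] lift (3,6): star map gives -0.7082; window check -0.4 ≤ -0.7082 < 0.4 is false → out
[5] lift (-2,-3): star map gives -0.1459; window check -0.4 ≤ -0.1459 < 0.4 is true → IN Λ
[6] lift (-17,0): star map gives -17.0000; window check -0.4 ≤ -17.0000 < 0.4 is false → out
[7] lift (18,-3): star map gives 19.8541; window check -0.4 ≤ 19.8541 < 0.4 is false → out
[8] lift (-6,-12): star map gives 1.4164; window check -0.4 ≤ 1.4164 < 0.4 is false → out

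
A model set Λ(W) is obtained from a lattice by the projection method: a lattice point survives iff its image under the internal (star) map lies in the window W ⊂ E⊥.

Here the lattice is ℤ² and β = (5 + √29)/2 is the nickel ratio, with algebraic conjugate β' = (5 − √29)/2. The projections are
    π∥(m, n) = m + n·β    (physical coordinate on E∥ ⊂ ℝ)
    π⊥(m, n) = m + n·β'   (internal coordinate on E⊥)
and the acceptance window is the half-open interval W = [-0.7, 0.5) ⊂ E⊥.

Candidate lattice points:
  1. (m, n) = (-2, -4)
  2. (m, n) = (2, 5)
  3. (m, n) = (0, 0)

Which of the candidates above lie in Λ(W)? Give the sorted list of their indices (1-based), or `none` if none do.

Numerically β ≈ 5.19258 and β' = −1/β ≈ -0.19258.
[1] lift (-2,-4): star map gives -1.22967; window check -0.7 ≤ -1.22967 < 0.5 is false → out
[2] lift (2,5): star map gives 1.03709; window check -0.7 ≤ 1.03709 < 0.5 is false → out
[3] lift (0,0): star map gives 0.00000; window check -0.7 ≤ 0.00000 < 0.5 is true → IN Λ

3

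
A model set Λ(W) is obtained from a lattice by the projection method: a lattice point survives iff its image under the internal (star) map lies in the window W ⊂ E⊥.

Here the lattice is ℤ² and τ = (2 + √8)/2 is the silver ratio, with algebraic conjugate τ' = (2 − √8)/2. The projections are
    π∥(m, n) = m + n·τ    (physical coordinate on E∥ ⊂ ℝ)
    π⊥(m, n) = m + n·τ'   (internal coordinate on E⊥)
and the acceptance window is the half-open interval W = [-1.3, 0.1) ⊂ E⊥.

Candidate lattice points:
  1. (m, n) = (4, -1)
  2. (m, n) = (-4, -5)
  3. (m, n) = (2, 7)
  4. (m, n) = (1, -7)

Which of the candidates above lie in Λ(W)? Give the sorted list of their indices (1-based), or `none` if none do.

τ' = (2−√8)/2 ≈ -0.41421.
[1] lift (4,-1): star map gives 4.41421; window check -1.3 ≤ 4.41421 < 0.1 is false → out
[2] lift (-4,-5): star map gives -1.92893; window check -1.3 ≤ -1.92893 < 0.1 is false → out
[3] lift (2,7): star map gives -0.89949; window check -1.3 ≤ -0.89949 < 0.1 is true → IN Λ
[4] lift (1,-7): star map gives 3.89949; window check -1.3 ≤ 3.89949 < 0.1 is false → out

3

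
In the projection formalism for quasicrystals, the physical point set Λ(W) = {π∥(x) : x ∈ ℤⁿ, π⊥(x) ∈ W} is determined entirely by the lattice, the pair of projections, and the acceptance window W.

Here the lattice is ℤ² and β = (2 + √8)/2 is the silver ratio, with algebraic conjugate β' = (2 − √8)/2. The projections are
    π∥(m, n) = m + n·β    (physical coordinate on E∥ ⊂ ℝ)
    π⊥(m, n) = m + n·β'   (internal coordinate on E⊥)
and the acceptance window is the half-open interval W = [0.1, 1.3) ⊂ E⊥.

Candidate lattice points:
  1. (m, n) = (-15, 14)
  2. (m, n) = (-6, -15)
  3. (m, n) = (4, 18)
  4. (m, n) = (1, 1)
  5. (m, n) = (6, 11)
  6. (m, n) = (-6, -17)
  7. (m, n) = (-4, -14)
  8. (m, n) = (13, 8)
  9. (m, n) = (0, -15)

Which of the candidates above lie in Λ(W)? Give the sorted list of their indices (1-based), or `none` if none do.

β' = (2−√8)/2 ≈ -0.41421.
candidate 1: (m,n)=(-15,14) → π∥ = -15+14·β ≈ 18.79899, π⊥ = -15+14·β' ≈ -20.79899 ∉ [0.1, 1.3) ⇒ out
candidate 2: (m,n)=(-6,-15) → π∥ = -6-15·β ≈ -42.21320, π⊥ = -6-15·β' ≈ 0.21320 ∈ [0.1, 1.3) ⇒ IN Λ
candidate 3: (m,n)=(4,18) → π∥ = 4+18·β ≈ 47.45584, π⊥ = 4+18·β' ≈ -3.45584 ∉ [0.1, 1.3) ⇒ out
candidate 4: (m,n)=(1,1) → π∥ = 1+1·β ≈ 3.41421, π⊥ = 1+1·β' ≈ 0.58579 ∈ [0.1, 1.3) ⇒ IN Λ
candidate 5: (m,n)=(6,11) → π∥ = 6+11·β ≈ 32.55635, π⊥ = 6+11·β' ≈ 1.44365 ∉ [0.1, 1.3) ⇒ out
candidate 6: (m,n)=(-6,-17) → π∥ = -6-17·β ≈ -47.04163, π⊥ = -6-17·β' ≈ 1.04163 ∈ [0.1, 1.3) ⇒ IN Λ
candidate 7: (m,n)=(-4,-14) → π∥ = -4-14·β ≈ -37.79899, π⊥ = -4-14·β' ≈ 1.79899 ∉ [0.1, 1.3) ⇒ out
candidate 8: (m,n)=(13,8) → π∥ = 13+8·β ≈ 32.31371, π⊥ = 13+8·β' ≈ 9.68629 ∉ [0.1, 1.3) ⇒ out
candidate 9: (m,n)=(0,-15) → π∥ = 0-15·β ≈ -36.21320, π⊥ = 0-15·β' ≈ 6.21320 ∉ [0.1, 1.3) ⇒ out

2, 4, 6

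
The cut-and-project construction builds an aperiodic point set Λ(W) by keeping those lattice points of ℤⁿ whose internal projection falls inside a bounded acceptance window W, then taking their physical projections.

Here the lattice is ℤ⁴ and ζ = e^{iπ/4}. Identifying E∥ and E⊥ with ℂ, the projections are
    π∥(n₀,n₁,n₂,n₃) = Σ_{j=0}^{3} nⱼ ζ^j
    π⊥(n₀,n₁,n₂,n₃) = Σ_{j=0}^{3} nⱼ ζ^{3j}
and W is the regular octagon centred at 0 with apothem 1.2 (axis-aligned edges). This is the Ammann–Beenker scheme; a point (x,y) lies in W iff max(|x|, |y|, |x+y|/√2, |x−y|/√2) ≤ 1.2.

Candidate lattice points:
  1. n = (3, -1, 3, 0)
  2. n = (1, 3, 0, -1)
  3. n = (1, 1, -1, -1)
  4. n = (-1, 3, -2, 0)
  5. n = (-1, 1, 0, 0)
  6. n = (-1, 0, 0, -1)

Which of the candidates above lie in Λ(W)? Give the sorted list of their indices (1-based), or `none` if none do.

π⊥(n) = n₀ + n₁ζ³ + n₂ζ⁶ + n₃ζ⁹ where ζ = e^{iπ/4}.
#1 (3, -1, 3, 0): internal (3.7071, -3.7071); octagon support 5.2426 vs apothem 1.2 → ∉ W
#2 (1, 3, 0, -1): internal (-1.8284, 1.4142); octagon support 2.2929 vs apothem 1.2 → ∉ W
#3 (1, 1, -1, -1): internal (-0.4142, 1.0000); octagon support 1.0000 vs apothem 1.2 → ∈ W
#4 (-1, 3, -2, 0): internal (-3.1213, 4.1213); octagon support 5.1213 vs apothem 1.2 → ∉ W
#5 (-1, 1, 0, 0): internal (-1.7071, 0.7071); octagon support 1.7071 vs apothem 1.2 → ∉ W
#6 (-1, 0, 0, -1): internal (-1.7071, -0.7071); octagon support 1.7071 vs apothem 1.2 → ∉ W

3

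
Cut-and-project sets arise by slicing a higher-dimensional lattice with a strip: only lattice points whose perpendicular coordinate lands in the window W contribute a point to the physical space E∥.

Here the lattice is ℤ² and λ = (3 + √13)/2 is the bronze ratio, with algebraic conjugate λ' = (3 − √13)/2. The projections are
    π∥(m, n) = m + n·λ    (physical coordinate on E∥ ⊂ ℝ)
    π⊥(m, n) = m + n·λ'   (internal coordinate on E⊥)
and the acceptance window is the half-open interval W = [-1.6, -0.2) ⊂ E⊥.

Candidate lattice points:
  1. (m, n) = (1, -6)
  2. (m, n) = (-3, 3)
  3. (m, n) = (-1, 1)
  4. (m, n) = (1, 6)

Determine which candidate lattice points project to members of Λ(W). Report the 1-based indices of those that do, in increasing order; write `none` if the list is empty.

Compute λ' = (3−√13)/2 = -0.30278, so π⊥(m,n) = m -0.30278·n.
candidate 1: (m,n)=(1,-6) → π∥ = 1-6·λ ≈ -18.81665, π⊥ = 1-6·λ' ≈ 2.81665 ∉ [-1.6, -0.2) ⇒ out
candidate 2: (m,n)=(-3,3) → π∥ = -3+3·λ ≈ 6.90833, π⊥ = -3+3·λ' ≈ -3.90833 ∉ [-1.6, -0.2) ⇒ out
candidate 3: (m,n)=(-1,1) → π∥ = -1+1·λ ≈ 2.30278, π⊥ = -1+1·λ' ≈ -1.30278 ∈ [-1.6, -0.2) ⇒ IN Λ
candidate 4: (m,n)=(1,6) → π∥ = 1+6·λ ≈ 20.81665, π⊥ = 1+6·λ' ≈ -0.81665 ∈ [-1.6, -0.2) ⇒ IN Λ

3, 4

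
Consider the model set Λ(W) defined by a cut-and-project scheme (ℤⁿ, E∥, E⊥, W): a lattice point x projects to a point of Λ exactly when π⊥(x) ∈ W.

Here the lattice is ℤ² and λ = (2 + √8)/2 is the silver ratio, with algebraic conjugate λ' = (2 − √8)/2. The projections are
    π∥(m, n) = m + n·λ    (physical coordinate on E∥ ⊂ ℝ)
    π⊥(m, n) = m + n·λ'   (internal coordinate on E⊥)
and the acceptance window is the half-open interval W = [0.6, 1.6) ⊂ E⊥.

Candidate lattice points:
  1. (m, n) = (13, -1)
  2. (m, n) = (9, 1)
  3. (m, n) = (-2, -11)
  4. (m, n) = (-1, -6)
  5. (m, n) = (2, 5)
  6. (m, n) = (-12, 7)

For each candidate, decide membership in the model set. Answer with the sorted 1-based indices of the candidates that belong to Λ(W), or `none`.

Compute λ' = (2−√8)/2 = -0.41421, so π⊥(m,n) = m -0.41421·n.
[1] lift (13,-1): star map gives 13.41421; window check 0.6 ≤ 13.41421 < 1.6 is false → out
[2] lift (9,1): star map gives 8.58579; window check 0.6 ≤ 8.58579 < 1.6 is false → out
[3] lift (-2,-11): star map gives 2.55635; window check 0.6 ≤ 2.55635 < 1.6 is false → out
[4] lift (-1,-6): star map gives 1.48528; window check 0.6 ≤ 1.48528 < 1.6 is true → IN Λ
[5] lift (2,5): star map gives -0.07107; window check 0.6 ≤ -0.07107 < 1.6 is false → out
[6] lift (-12,7): star map gives -14.89949; window check 0.6 ≤ -14.89949 < 1.6 is false → out

4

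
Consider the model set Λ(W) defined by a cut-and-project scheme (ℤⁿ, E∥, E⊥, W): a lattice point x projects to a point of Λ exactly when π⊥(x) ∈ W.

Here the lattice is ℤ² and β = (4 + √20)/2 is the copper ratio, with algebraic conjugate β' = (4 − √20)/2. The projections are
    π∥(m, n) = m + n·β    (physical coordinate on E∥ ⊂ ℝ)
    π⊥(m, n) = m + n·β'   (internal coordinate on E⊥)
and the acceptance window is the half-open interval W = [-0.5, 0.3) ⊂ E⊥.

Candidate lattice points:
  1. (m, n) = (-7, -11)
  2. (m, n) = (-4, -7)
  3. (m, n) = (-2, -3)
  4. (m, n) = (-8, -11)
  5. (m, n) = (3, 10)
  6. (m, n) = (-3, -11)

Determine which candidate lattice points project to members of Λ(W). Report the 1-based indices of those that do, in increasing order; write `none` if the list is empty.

Compute β' = (4−√20)/2 = -0.236068, so π⊥(m,n) = m -0.236068·n.
candidate 1: (m,n)=(-7,-11) → π∥ = -7-11·β ≈ -53.596748, π⊥ = -7-11·β' ≈ -4.403252 ∉ [-0.5, 0.3) ⇒ out
candidate 2: (m,n)=(-4,-7) → π∥ = -4-7·β ≈ -33.652476, π⊥ = -4-7·β' ≈ -2.347524 ∉ [-0.5, 0.3) ⇒ out
candidate 3: (m,n)=(-2,-3) → π∥ = -2-3·β ≈ -14.708204, π⊥ = -2-3·β' ≈ -1.291796 ∉ [-0.5, 0.3) ⇒ out
candidate 4: (m,n)=(-8,-11) → π∥ = -8-11·β ≈ -54.596748, π⊥ = -8-11·β' ≈ -5.403252 ∉ [-0.5, 0.3) ⇒ out
candidate 5: (m,n)=(3,10) → π∥ = 3+10·β ≈ 45.360680, π⊥ = 3+10·β' ≈ 0.639320 ∉ [-0.5, 0.3) ⇒ out
candidate 6: (m,n)=(-3,-11) → π∥ = -3-11·β ≈ -49.596748, π⊥ = -3-11·β' ≈ -0.403252 ∈ [-0.5, 0.3) ⇒ IN Λ

6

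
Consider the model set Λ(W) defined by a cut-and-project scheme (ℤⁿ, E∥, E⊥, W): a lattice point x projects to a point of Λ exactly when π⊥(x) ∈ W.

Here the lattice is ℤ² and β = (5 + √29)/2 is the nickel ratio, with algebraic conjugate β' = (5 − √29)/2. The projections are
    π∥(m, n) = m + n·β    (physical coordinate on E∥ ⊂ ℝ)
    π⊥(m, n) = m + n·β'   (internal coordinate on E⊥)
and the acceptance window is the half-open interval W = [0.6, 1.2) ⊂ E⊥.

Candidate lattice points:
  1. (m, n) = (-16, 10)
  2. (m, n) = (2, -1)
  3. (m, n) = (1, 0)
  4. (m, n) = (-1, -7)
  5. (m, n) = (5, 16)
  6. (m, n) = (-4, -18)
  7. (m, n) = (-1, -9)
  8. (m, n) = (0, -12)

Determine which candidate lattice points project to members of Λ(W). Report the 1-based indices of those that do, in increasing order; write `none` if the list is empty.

β' = (5−√29)/2 ≈ -0.1926.
[1] lift (-16,10): star map gives -17.9258; window check 0.6 ≤ -17.9258 < 1.2 is false → out
[2] lift (2,-1): star map gives 2.1926; window check 0.6 ≤ 2.1926 < 1.2 is false → out
[3] lift (1,0): star map gives 1.0000; window check 0.6 ≤ 1.0000 < 1.2 is true → IN Λ
[4] lift (-1,-7): star map gives 0.3481; window check 0.6 ≤ 0.3481 < 1.2 is false → out
[5] lift (5,16): star map gives 1.9187; window check 0.6 ≤ 1.9187 < 1.2 is false → out
[6] lift (-4,-18): star map gives -0.5335; window check 0.6 ≤ -0.5335 < 1.2 is false → out
[7] lift (-1,-9): star map gives 0.7332; window check 0.6 ≤ 0.7332 < 1.2 is true → IN Λ
[8] lift (0,-12): star map gives 2.3110; window check 0.6 ≤ 2.3110 < 1.2 is false → out

3, 7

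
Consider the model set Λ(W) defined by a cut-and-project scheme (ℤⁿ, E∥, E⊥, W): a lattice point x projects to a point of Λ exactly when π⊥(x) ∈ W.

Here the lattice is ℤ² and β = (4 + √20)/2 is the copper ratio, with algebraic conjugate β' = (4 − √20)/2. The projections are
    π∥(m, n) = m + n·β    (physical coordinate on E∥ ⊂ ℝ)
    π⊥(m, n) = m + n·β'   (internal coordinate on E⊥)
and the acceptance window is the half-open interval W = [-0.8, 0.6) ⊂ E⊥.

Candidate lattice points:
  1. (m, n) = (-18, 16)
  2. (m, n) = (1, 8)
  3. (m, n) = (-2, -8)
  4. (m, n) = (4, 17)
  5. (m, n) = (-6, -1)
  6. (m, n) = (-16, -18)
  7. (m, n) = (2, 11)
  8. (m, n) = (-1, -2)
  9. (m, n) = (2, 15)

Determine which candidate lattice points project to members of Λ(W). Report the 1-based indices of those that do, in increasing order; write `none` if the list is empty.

3, 4, 7, 8

Compute β' = (4−√20)/2 = -0.236068, so π⊥(m,n) = m -0.236068·n.
[1] lift (-18,16): star map gives -21.777088; window check -0.8 ≤ -21.777088 < 0.6 is false → out
[2] lift (1,8): star map gives -0.888544; window check -0.8 ≤ -0.888544 < 0.6 is false → out
[3] lift (-2,-8): star map gives -0.111456; window check -0.8 ≤ -0.111456 < 0.6 is true → IN Λ
[4] lift (4,17): star map gives -0.013156; window check -0.8 ≤ -0.013156 < 0.6 is true → IN Λ
[5] lift (-6,-1): star map gives -5.763932; window check -0.8 ≤ -5.763932 < 0.6 is false → out
[6] lift (-16,-18): star map gives -11.750776; window check -0.8 ≤ -11.750776 < 0.6 is false → out
[7] lift (2,11): star map gives -0.596748; window check -0.8 ≤ -0.596748 < 0.6 is true → IN Λ
[8] lift (-1,-2): star map gives -0.527864; window check -0.8 ≤ -0.527864 < 0.6 is true → IN Λ
[9] lift (2,15): star map gives -1.541020; window check -0.8 ≤ -1.541020 < 0.6 is false → out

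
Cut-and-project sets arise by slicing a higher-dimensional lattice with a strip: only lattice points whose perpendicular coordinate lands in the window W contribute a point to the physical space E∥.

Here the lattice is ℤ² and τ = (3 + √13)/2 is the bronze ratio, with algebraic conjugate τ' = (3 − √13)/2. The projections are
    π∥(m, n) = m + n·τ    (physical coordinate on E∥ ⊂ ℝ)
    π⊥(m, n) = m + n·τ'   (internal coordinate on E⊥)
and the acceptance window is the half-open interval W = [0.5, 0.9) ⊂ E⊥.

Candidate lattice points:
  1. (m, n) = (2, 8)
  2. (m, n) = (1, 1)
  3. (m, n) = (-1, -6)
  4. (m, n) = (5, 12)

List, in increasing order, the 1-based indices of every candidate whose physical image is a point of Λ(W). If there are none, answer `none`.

2, 3

Compute τ' = (3−√13)/2 = -0.30278, so π⊥(m,n) = m -0.30278·n.
[1] lift (2,8): star map gives -0.42221; window check 0.5 ≤ -0.42221 < 0.9 is false → out
[2] lift (1,1): star map gives 0.69722; window check 0.5 ≤ 0.69722 < 0.9 is true → IN Λ
[3] lift (-1,-6): star map gives 0.81665; window check 0.5 ≤ 0.81665 < 0.9 is true → IN Λ
[4] lift (5,12): star map gives 1.36669; window check 0.5 ≤ 1.36669 < 0.9 is false → out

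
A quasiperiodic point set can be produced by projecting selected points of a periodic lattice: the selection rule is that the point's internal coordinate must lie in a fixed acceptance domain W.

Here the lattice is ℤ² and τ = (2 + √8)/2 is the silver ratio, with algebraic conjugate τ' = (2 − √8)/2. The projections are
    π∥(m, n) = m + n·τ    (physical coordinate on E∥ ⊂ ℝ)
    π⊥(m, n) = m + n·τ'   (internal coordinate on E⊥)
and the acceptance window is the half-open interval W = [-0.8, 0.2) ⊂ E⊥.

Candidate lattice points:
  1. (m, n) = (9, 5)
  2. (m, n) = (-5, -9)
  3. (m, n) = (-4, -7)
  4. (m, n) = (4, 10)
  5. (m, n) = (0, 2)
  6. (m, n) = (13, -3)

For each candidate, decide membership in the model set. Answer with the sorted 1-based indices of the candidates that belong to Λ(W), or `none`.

Compute τ' = (2−√8)/2 = -0.41421, so π⊥(m,n) = m -0.41421·n.
[1] lift (9,5): star map gives 6.92893; window check -0.8 ≤ 6.92893 < 0.2 is false → out
[2] lift (-5,-9): star map gives -1.27208; window check -0.8 ≤ -1.27208 < 0.2 is false → out
[3] lift (-4,-7): star map gives -1.10051; window check -0.8 ≤ -1.10051 < 0.2 is false → out
[4] lift (4,10): star map gives -0.14214; window check -0.8 ≤ -0.14214 < 0.2 is true → IN Λ
[5] lift (0,2): star map gives -0.82843; window check -0.8 ≤ -0.82843 < 0.2 is false → out
[6] lift (13,-3): star map gives 14.24264; window check -0.8 ≤ 14.24264 < 0.2 is false → out

4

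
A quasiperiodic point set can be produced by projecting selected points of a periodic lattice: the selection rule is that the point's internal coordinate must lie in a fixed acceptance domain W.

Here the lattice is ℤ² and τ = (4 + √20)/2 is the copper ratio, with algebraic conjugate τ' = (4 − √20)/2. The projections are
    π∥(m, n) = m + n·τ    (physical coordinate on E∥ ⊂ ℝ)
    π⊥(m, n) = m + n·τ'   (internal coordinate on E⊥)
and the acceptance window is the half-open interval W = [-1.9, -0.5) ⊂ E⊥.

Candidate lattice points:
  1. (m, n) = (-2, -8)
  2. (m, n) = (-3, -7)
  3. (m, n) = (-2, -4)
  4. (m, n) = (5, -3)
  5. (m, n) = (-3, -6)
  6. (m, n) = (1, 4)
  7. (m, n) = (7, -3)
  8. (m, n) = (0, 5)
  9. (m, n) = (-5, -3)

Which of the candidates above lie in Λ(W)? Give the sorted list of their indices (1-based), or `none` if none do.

2, 3, 5, 8

Numerically τ ≈ 4.2361 and τ' = −1/τ ≈ -0.2361.
candidate 1: (m,n)=(-2,-8) → π∥ = -2-8·τ ≈ -35.8885, π⊥ = -2-8·τ' ≈ -0.1115 ∉ [-1.9, -0.5) ⇒ out
candidate 2: (m,n)=(-3,-7) → π∥ = -3-7·τ ≈ -32.6525, π⊥ = -3-7·τ' ≈ -1.3475 ∈ [-1.9, -0.5) ⇒ IN Λ
candidate 3: (m,n)=(-2,-4) → π∥ = -2-4·τ ≈ -18.9443, π⊥ = -2-4·τ' ≈ -1.0557 ∈ [-1.9, -0.5) ⇒ IN Λ
candidate 4: (m,n)=(5,-3) → π∥ = 5-3·τ ≈ -7.7082, π⊥ = 5-3·τ' ≈ 5.7082 ∉ [-1.9, -0.5) ⇒ out
candidate 5: (m,n)=(-3,-6) → π∥ = -3-6·τ ≈ -28.4164, π⊥ = -3-6·τ' ≈ -1.5836 ∈ [-1.9, -0.5) ⇒ IN Λ
candidate 6: (m,n)=(1,4) → π∥ = 1+4·τ ≈ 17.9443, π⊥ = 1+4·τ' ≈ 0.0557 ∉ [-1.9, -0.5) ⇒ out
candidate 7: (m,n)=(7,-3) → π∥ = 7-3·τ ≈ -5.7082, π⊥ = 7-3·τ' ≈ 7.7082 ∉ [-1.9, -0.5) ⇒ out
candidate 8: (m,n)=(0,5) → π∥ = 0+5·τ ≈ 21.1803, π⊥ = 0+5·τ' ≈ -1.1803 ∈ [-1.9, -0.5) ⇒ IN Λ
candidate 9: (m,n)=(-5,-3) → π∥ = -5-3·τ ≈ -17.7082, π⊥ = -5-3·τ' ≈ -4.2918 ∉ [-1.9, -0.5) ⇒ out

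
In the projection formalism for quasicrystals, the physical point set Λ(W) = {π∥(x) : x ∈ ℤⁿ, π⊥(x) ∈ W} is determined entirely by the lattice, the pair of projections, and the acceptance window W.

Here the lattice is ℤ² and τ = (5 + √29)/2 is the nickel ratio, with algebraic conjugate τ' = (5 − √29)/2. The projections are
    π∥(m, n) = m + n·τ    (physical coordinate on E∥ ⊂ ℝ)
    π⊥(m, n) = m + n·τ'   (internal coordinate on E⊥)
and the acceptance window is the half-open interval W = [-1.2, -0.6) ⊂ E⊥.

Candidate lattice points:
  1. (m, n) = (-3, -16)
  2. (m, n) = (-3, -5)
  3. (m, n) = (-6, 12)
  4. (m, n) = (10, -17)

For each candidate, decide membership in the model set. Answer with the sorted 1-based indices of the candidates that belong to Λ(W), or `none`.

none

Compute τ' = (5−√29)/2 = -0.1926, so π⊥(m,n) = m -0.1926·n.
[1] lift (-3,-16): star map gives 0.0813; window check -1.2 ≤ 0.0813 < -0.6 is false → out
[2] lift (-3,-5): star map gives -2.0371; window check -1.2 ≤ -2.0371 < -0.6 is false → out
[3] lift (-6,12): star map gives -8.3110; window check -1.2 ≤ -8.3110 < -0.6 is false → out
[4] lift (10,-17): star map gives 13.2739; window check -1.2 ≤ 13.2739 < -0.6 is false → out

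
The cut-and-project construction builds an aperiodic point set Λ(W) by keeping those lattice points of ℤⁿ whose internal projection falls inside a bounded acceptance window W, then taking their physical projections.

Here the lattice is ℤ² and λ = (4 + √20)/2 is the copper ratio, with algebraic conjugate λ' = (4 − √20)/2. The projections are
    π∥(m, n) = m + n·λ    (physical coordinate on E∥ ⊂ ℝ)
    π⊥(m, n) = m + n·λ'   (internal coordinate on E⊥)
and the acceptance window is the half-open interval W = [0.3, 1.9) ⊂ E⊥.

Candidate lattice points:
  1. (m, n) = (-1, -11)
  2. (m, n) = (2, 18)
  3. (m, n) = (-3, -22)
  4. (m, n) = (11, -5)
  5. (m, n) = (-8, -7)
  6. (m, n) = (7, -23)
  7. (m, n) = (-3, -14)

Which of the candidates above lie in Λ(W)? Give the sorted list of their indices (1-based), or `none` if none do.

Numerically λ ≈ 4.236068 and λ' = −1/λ ≈ -0.236068.
[1] lift (-1,-11): star map gives 1.596748; window check 0.3 ≤ 1.596748 < 1.9 is true → IN Λ
[2] lift (2,18): star map gives -2.249224; window check 0.3 ≤ -2.249224 < 1.9 is false → out
[3] lift (-3,-22): star map gives 2.193496; window check 0.3 ≤ 2.193496 < 1.9 is false → out
[4] lift (11,-5): star map gives 12.180340; window check 0.3 ≤ 12.180340 < 1.9 is false → out
[5] lift (-8,-7): star map gives -6.347524; window check 0.3 ≤ -6.347524 < 1.9 is false → out
[6] lift (7,-23): star map gives 12.429563; window check 0.3 ≤ 12.429563 < 1.9 is false → out
[7] lift (-3,-14): star map gives 0.304952; window check 0.3 ≤ 0.304952 < 1.9 is true → IN Λ

1, 7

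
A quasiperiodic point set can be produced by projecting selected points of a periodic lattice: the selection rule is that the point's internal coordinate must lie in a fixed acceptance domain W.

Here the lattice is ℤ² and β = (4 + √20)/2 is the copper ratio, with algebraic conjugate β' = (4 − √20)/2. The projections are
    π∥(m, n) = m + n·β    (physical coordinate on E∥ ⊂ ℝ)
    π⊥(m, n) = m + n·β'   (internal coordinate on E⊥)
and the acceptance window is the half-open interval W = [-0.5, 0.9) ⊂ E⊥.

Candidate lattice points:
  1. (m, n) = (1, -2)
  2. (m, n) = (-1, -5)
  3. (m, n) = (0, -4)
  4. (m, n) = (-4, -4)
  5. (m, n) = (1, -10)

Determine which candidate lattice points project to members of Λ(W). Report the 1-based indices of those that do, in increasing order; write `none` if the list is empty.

β' = (4−√20)/2 ≈ -0.2361.
#1 (1,-2): internal coord 1 + (-2)·β' = +1.4721; +1.4721 ∉ [-0.5, 0.9) → out
#2 (-1,-5): internal coord -1 + (-5)·β' = +0.1803; +0.1803 ∈ [-0.5, 0.9) → IN Λ
#3 (0,-4): internal coord 0 + (-4)·β' = +0.9443; +0.9443 ∉ [-0.5, 0.9) → out
#4 (-4,-4): internal coord -4 + (-4)·β' = -3.0557; -3.0557 ∉ [-0.5, 0.9) → out
#5 (1,-10): internal coord 1 + (-10)·β' = +3.3607; +3.3607 ∉ [-0.5, 0.9) → out

2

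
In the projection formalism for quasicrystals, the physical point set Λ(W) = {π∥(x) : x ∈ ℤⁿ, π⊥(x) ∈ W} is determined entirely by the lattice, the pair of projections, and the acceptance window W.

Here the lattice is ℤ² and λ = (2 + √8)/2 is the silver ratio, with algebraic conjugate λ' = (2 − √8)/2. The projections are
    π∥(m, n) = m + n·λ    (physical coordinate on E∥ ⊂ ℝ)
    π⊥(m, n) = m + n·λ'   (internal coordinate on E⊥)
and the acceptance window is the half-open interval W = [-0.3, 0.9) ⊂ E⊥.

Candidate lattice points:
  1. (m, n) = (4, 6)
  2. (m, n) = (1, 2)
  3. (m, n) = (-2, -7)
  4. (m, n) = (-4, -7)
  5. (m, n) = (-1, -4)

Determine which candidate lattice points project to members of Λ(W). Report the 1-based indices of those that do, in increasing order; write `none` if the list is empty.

2, 3, 5

Compute λ' = (2−√8)/2 = -0.4142, so π⊥(m,n) = m -0.4142·n.
candidate 1: (m,n)=(4,6) → π∥ = 4+6·λ ≈ 18.4853, π⊥ = 4+6·λ' ≈ 1.5147 ∉ [-0.3, 0.9) ⇒ out
candidate 2: (m,n)=(1,2) → π∥ = 1+2·λ ≈ 5.8284, π⊥ = 1+2·λ' ≈ 0.1716 ∈ [-0.3, 0.9) ⇒ IN Λ
candidate 3: (m,n)=(-2,-7) → π∥ = -2-7·λ ≈ -18.8995, π⊥ = -2-7·λ' ≈ 0.8995 ∈ [-0.3, 0.9) ⇒ IN Λ
candidate 4: (m,n)=(-4,-7) → π∥ = -4-7·λ ≈ -20.8995, π⊥ = -4-7·λ' ≈ -1.1005 ∉ [-0.3, 0.9) ⇒ out
candidate 5: (m,n)=(-1,-4) → π∥ = -1-4·λ ≈ -10.6569, π⊥ = -1-4·λ' ≈ 0.6569 ∈ [-0.3, 0.9) ⇒ IN Λ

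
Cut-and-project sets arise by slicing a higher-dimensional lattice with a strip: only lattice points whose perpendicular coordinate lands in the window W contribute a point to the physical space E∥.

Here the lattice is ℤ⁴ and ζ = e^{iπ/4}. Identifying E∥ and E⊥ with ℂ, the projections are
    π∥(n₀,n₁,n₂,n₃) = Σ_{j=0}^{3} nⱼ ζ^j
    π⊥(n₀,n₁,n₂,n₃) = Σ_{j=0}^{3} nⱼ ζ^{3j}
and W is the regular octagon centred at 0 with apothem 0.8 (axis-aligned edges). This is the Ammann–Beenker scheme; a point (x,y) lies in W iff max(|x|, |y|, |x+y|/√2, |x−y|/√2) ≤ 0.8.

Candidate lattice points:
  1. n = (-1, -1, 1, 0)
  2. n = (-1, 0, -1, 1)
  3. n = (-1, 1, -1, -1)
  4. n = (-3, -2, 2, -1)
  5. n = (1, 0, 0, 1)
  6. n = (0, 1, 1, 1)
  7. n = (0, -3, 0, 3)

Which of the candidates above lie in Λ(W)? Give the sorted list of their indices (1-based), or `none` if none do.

6

Internal map: ζ^{3j} for j=0..3 gives (1,0), (−√2/2,√2/2), (0,−1), (√2/2,√2/2).
candidate 1: n = (-1, -1, 1, 0) → π⊥ ≈ (-0.29289, -1.70711); max(|x|,|y|,|x±y|/√2) = 1.70711 > 0.8 ⇒ ∉ W
candidate 2: n = (-1, 0, -1, 1) → π⊥ ≈ (-0.29289, +1.70711); max(|x|,|y|,|x±y|/√2) = 1.70711 > 0.8 ⇒ ∉ W
candidate 3: n = (-1, 1, -1, -1) → π⊥ ≈ (-2.41421, +1.00000); max(|x|,|y|,|x±y|/√2) = 2.41421 > 0.8 ⇒ ∉ W
candidate 4: n = (-3, -2, 2, -1) → π⊥ ≈ (-2.29289, -4.12132); max(|x|,|y|,|x±y|/√2) = 4.53553 > 0.8 ⇒ ∉ W
candidate 5: n = (1, 0, 0, 1) → π⊥ ≈ (+1.70711, +0.70711); max(|x|,|y|,|x±y|/√2) = 1.70711 > 0.8 ⇒ ∉ W
candidate 6: n = (0, 1, 1, 1) → π⊥ ≈ (+0.00000, +0.41421); max(|x|,|y|,|x±y|/√2) = 0.41421 ≤ 0.8 ⇒ ∈ W
candidate 7: n = (0, -3, 0, 3) → π⊥ ≈ (+4.24264, +0.00000); max(|x|,|y|,|x±y|/√2) = 4.24264 > 0.8 ⇒ ∉ W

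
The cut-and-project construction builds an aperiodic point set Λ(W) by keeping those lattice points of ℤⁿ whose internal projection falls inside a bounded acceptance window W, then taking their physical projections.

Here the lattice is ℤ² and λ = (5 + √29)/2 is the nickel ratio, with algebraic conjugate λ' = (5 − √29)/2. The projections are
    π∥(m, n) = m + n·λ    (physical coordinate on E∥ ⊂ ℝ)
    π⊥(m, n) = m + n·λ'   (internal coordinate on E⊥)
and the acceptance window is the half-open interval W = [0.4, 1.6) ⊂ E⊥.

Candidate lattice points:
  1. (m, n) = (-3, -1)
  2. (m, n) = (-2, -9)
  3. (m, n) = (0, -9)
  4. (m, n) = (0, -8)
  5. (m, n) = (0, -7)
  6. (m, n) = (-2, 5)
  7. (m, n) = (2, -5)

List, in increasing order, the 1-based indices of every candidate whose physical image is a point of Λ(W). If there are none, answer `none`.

λ' = (5−√29)/2 ≈ -0.1926.
[1] lift (-3,-1): star map gives -2.8074; window check 0.4 ≤ -2.8074 < 1.6 is false → out
[2] lift (-2,-9): star map gives -0.2668; window check 0.4 ≤ -0.2668 < 1.6 is false → out
[3] lift (0,-9): star map gives 1.7332; window check 0.4 ≤ 1.7332 < 1.6 is false → out
[4] lift (0,-8): star map gives 1.5407; window check 0.4 ≤ 1.5407 < 1.6 is true → IN Λ
[5] lift (0,-7): star map gives 1.3481; window check 0.4 ≤ 1.3481 < 1.6 is true → IN Λ
[6] lift (-2,5): star map gives -2.9629; window check 0.4 ≤ -2.9629 < 1.6 is false → out
[7] lift (2,-5): star map gives 2.9629; window check 0.4 ≤ 2.9629 < 1.6 is false → out

4, 5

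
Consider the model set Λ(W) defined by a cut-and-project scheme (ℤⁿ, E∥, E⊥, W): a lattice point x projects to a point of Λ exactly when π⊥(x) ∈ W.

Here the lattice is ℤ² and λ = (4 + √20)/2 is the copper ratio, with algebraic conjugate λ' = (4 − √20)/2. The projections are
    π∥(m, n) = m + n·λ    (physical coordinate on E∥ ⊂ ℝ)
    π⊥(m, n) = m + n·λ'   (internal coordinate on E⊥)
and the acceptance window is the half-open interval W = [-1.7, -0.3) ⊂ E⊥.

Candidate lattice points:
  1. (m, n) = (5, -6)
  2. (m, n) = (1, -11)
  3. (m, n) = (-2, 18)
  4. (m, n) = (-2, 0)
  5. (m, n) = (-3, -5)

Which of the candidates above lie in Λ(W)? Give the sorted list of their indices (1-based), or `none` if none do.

Compute λ' = (4−√20)/2 = -0.23607, so π⊥(m,n) = m -0.23607·n.
candidate 1: (m,n)=(5,-6) → π∥ = 5-6·λ ≈ -20.41641, π⊥ = 5-6·λ' ≈ 6.41641 ∉ [-1.7, -0.3) ⇒ out
candidate 2: (m,n)=(1,-11) → π∥ = 1-11·λ ≈ -45.59675, π⊥ = 1-11·λ' ≈ 3.59675 ∉ [-1.7, -0.3) ⇒ out
candidate 3: (m,n)=(-2,18) → π∥ = -2+18·λ ≈ 74.24922, π⊥ = -2+18·λ' ≈ -6.24922 ∉ [-1.7, -0.3) ⇒ out
candidate 4: (m,n)=(-2,0) → π∥ = -2+0·λ ≈ -2.00000, π⊥ = -2+0·λ' ≈ -2.00000 ∉ [-1.7, -0.3) ⇒ out
candidate 5: (m,n)=(-3,-5) → π∥ = -3-5·λ ≈ -24.18034, π⊥ = -3-5·λ' ≈ -1.81966 ∉ [-1.7, -0.3) ⇒ out

none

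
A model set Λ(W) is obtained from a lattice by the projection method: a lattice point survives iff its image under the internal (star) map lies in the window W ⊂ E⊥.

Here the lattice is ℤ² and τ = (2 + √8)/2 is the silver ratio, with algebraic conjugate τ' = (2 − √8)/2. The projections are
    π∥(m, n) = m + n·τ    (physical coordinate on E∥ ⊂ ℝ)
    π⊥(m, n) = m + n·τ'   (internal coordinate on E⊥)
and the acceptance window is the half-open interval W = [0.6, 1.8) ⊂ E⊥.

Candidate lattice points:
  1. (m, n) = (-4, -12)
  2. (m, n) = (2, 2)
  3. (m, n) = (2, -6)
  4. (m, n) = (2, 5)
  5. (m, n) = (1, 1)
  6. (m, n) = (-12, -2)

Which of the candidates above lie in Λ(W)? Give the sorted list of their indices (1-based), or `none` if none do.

Compute τ' = (2−√8)/2 = -0.414214, so π⊥(m,n) = m -0.414214·n.
#1 (-4,-12): internal coord -4 + (-12)·τ' = +0.970563; +0.970563 ∈ [0.6, 1.8) → IN Λ
#2 (2,2): internal coord 2 + (2)·τ' = +1.171573; +1.171573 ∈ [0.6, 1.8) → IN Λ
#3 (2,-6): internal coord 2 + (-6)·τ' = +4.485281; +4.485281 ∉ [0.6, 1.8) → out
#4 (2,5): internal coord 2 + (5)·τ' = -0.071068; -0.071068 ∉ [0.6, 1.8) → out
#5 (1,1): internal coord 1 + (1)·τ' = +0.585786; +0.585786 ∉ [0.6, 1.8) → out
#6 (-12,-2): internal coord -12 + (-2)·τ' = -11.171573; -11.171573 ∉ [0.6, 1.8) → out

1, 2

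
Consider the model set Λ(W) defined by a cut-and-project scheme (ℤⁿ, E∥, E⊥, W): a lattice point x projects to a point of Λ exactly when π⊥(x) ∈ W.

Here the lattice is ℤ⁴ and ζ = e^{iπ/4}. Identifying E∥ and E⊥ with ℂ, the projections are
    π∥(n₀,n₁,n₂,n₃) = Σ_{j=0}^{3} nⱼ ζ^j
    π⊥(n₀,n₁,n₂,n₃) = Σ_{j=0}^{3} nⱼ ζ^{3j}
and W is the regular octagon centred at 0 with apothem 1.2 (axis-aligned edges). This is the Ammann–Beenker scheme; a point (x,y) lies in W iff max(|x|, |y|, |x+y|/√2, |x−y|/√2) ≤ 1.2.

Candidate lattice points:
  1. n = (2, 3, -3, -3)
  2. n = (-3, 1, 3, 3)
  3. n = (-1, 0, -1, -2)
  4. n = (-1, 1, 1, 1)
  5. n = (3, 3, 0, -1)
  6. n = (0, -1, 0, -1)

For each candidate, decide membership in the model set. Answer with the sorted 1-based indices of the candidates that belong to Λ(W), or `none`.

4

With ζ = e^{iπ/4} the internal vectors are ζ^0,ζ^3,ζ^6,ζ^9.
#1 (2, 3, -3, -3): internal (-2.242641, 3.000000); octagon support 3.707107 vs apothem 1.2 → ∉ W
#2 (-3, 1, 3, 3): internal (-1.585786, -0.171573); octagon support 1.585786 vs apothem 1.2 → ∉ W
#3 (-1, 0, -1, -2): internal (-2.414214, -0.414214); octagon support 2.414214 vs apothem 1.2 → ∉ W
#4 (-1, 1, 1, 1): internal (-1.000000, 0.414214); octagon support 1.000000 vs apothem 1.2 → ∈ W
#5 (3, 3, 0, -1): internal (0.171573, 1.414214); octagon support 1.414214 vs apothem 1.2 → ∉ W
#6 (0, -1, 0, -1): internal (0.000000, -1.414214); octagon support 1.414214 vs apothem 1.2 → ∉ W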